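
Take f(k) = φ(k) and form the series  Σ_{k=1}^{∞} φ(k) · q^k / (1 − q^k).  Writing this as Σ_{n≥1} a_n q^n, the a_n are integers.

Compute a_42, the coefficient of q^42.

n=42: 42·1 21·2 14·3 7·6 6·7 3·14 2·21 1·42  φ→[12+12+6+6+2+2+1+1]=42

a_42 = 42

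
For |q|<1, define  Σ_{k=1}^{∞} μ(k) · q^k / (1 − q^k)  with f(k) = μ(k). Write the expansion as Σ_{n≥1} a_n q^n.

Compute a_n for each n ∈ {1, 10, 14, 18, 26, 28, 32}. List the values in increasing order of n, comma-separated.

[q^1] μ(1)=1 ⇒ 1
n=10: 10·1 5·2 2·5 1·10  μ→[1+(-1)+(-1)+1]=0
[q^14] μ(14)=1,μ(7)=-1,μ(2)=-1,μ(1)=1 ⇒ 0
n=18: 18·1 9·2 6·3 3·6 2·9 1·18  μ→[0+0+1+(-1)+(-1)+1]=0
n=26: 1·26 2·13 13·2 26·1  μ→[1+(-1)+(-1)+1]=0
d|28:{1,2,4,7,14,28}  Σμ=1+(-1)+0+(-1)+1+0=0
n=32: 32·1 16·2 8·4 4·8 2·16 1·32  μ→[0+0+0+0+(-1)+1]=0

1, 0, 0, 0, 0, 0, 0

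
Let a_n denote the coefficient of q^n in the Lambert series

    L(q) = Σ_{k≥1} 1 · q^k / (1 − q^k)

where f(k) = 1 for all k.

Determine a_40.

a_40 = 8

q^40  k|40↦f(k): 1:1 2:1 4:1 5:1 8:1 10:1 20:1 40:1  a_40=8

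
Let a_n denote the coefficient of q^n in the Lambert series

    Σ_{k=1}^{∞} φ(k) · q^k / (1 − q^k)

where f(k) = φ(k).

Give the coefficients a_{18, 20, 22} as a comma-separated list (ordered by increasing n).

d|18:{18,9,6,3,2,1}  Σφ=6+6+2+2+1+1=18
n=20: 20·1 10·2 5·4 4·5 2·10 1·20  φ→[8+4+4+2+1+1]=20
n=22: 22·1 11·2 2·11 1·22  φ→[10+10+1+1]=22

18, 20, 22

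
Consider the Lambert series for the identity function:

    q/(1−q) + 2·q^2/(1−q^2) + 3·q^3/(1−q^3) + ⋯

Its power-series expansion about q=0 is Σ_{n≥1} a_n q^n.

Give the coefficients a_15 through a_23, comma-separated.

q^15  k|15↦f(k): 1:1 3:3 5:5 15:15  a_15=24
q^16  k|16↦f(k): 16:16 8:8 4:4 2:2 1:1  a_16=31
d|17:{1,17}  Σf=1+17=18
[q^18] f(18)=18,f(9)=9,f(6)=6,f(3)=3,f(2)=2,f(1)=1 ⇒ 39
d|19:{19,1}  Σf=19+1=20
d|20:{1,2,4,5,10,20}  Σf=1+2+4+5+10+20=42
d|21:{1,3,7,21}  Σf=1+3+7+21=32
n=22: 22·1 11·2 2·11 1·22  f→[22+11+2+1]=36
q^23  k|23↦f(k): 1:1 23:23  a_23=24

24, 31, 18, 39, 20, 42, 32, 36, 24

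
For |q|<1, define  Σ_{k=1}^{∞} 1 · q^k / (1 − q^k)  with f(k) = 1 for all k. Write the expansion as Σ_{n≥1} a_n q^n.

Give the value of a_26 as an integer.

a_26 = 4

n=26: 26·1 13·2 2·13 1·26  f→[1+1+1+1]=4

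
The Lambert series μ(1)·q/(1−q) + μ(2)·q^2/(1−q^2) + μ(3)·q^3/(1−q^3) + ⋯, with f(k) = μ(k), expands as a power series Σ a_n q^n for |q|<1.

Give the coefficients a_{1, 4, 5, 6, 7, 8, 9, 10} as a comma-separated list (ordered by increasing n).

q^1  k|1↦μ(k): 1:1  a_1=1
n=4: 4·1 2·2 1·4  μ→[0+(-1)+1]=0
[q^5] μ(5)=-1,μ(1)=1 ⇒ 0
[q^6] μ(1)=1,μ(2)=-1,μ(3)=-1,μ(6)=1 ⇒ 0
n=7: 7·1 1·7  μ→[(-1)+1]=0
[q^8] μ(8)=0,μ(4)=0,μ(2)=-1,μ(1)=1 ⇒ 0
q^9  k|9↦μ(k): 9:0 3:-1 1:1  a_9=0
d|10:{1,2,5,10}  Σμ=1+(-1)+(-1)+1=0

1, 0, 0, 0, 0, 0, 0, 0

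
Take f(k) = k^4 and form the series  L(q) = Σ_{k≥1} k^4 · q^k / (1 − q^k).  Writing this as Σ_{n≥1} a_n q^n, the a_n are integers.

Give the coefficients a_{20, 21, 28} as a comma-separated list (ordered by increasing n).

170898, 196964, 655746

n=20: 20·1 10·2 5·4 4·5 2·10 1·20  f→[160000+10000+625+256+16+1]=170898
[q^21] f(1)=1,f(3)=81,f(7)=2401,f(21)=194481 ⇒ 196964
[q^28] f(1)=1,f(2)=16,f(4)=256,f(7)=2401,f(14)=38416,f(28)=614656 ⇒ 655746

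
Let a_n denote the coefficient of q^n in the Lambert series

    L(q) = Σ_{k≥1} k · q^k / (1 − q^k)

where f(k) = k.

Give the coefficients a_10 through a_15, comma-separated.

d|10:{1,2,5,10}  Σf=1+2+5+10=18
d|11:{11,1}  Σf=11+1=12
q^12  k|12↦f(k): 1:1 2:2 3:3 4:4 6:6 12:12  a_12=28
n=13: 1·13 13·1  f→[1+13]=14
[q^14] f(14)=14,f(7)=7,f(2)=2,f(1)=1 ⇒ 24
[q^15] f(15)=15,f(5)=5,f(3)=3,f(1)=1 ⇒ 24

18, 12, 28, 14, 24, 24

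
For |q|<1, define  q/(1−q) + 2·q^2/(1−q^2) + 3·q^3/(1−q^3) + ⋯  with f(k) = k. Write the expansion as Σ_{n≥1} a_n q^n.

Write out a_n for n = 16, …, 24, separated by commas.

31, 18, 39, 20, 42, 32, 36, 24, 60

q^16  k|16↦f(k): 1:1 2:2 4:4 8:8 16:16  a_16=31
n=17: 1·17 17·1  f→[1+17]=18
[q^18] f(1)=1,f(2)=2,f(3)=3,f(6)=6,f(9)=9,f(18)=18 ⇒ 39
q^19  k|19↦f(k): 19:19 1:1  a_19=20
n=20: 20·1 10·2 5·4 4·5 2·10 1·20  f→[20+10+5+4+2+1]=42
[q^21] f(21)=21,f(7)=7,f(3)=3,f(1)=1 ⇒ 32
[q^22] f(1)=1,f(2)=2,f(11)=11,f(22)=22 ⇒ 36
[q^23] f(1)=1,f(23)=23 ⇒ 24
q^24  k|24↦f(k): 24:24 12:12 8:8 6:6 4:4 3:3 2:2 1:1  a_24=60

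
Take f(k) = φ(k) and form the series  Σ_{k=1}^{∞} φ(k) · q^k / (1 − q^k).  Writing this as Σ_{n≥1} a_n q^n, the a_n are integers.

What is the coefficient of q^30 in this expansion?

d|30:{30,15,10,6,5,3,2,1}  Σφ=8+8+4+2+4+2+1+1=30

a_30 = 30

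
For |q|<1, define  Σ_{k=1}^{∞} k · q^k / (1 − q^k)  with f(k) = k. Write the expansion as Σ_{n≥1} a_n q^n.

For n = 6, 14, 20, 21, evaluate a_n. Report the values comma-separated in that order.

d|6:{6,3,2,1}  Σf=6+3+2+1=12
n=14: 1·14 2·7 7·2 14·1  f→[1+2+7+14]=24
d|20:{20,10,5,4,2,1}  Σf=20+10+5+4+2+1=42
q^21  k|21↦f(k): 1:1 3:3 7:7 21:21  a_21=32

12, 24, 42, 32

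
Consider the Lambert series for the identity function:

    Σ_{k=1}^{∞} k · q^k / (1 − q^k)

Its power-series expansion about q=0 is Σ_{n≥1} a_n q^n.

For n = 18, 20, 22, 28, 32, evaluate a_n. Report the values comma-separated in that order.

d|18:{1,2,3,6,9,18}  Σf=1+2+3+6+9+18=39
q^20  k|20↦f(k): 20:20 10:10 5:5 4:4 2:2 1:1  a_20=42
n=22: 1·22 2·11 11·2 22·1  f→[1+2+11+22]=36
[q^28] f(28)=28,f(14)=14,f(7)=7,f(4)=4,f(2)=2,f(1)=1 ⇒ 56
[q^32] f(32)=32,f(16)=16,f(8)=8,f(4)=4,f(2)=2,f(1)=1 ⇒ 63

39, 42, 36, 56, 63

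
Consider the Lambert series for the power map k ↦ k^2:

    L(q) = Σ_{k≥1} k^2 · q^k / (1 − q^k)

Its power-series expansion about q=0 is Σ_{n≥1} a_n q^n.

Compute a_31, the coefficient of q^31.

a_31 = 962

q^31  k|31↦f(k): 31:961 1:1  a_31=962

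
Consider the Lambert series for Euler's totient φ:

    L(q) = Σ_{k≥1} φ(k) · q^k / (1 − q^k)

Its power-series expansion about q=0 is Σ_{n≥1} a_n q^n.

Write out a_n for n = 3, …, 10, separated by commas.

q^3  k|3↦φ(k): 1:1 3:2  a_3=3
q^4  k|4↦φ(k): 4:2 2:1 1:1  a_4=4
[q^5] φ(1)=1,φ(5)=4 ⇒ 5
n=6: 6·1 3·2 2·3 1·6  φ→[2+2+1+1]=6
n=7: 1·7 7·1  φ→[1+6]=7
[q^8] φ(1)=1,φ(2)=1,φ(4)=2,φ(8)=4 ⇒ 8
q^9  k|9↦φ(k): 9:6 3:2 1:1  a_9=9
n=10: 10·1 5·2 2·5 1·10  φ→[4+4+1+1]=10

3, 4, 5, 6, 7, 8, 9, 10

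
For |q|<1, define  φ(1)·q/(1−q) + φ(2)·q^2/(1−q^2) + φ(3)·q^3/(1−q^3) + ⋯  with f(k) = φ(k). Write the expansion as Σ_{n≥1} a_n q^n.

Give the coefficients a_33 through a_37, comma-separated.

[q^33] φ(33)=20,φ(11)=10,φ(3)=2,φ(1)=1 ⇒ 33
q^34  k|34↦φ(k): 1:1 2:1 17:16 34:16  a_34=34
n=35: 1·35 5·7 7·5 35·1  φ→[1+4+6+24]=35
n=36: 1·36 2·18 3·12 4·9 6·6 9·4 12·3 18·2 36·1  φ→[1+1+2+2+2+6+4+6+12]=36
[q^37] φ(1)=1,φ(37)=36 ⇒ 37

33, 34, 35, 36, 37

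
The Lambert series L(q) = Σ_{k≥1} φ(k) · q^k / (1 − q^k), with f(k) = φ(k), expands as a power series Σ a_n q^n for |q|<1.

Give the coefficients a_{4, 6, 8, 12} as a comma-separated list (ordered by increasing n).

q^4  k|4↦φ(k): 4:2 2:1 1:1  a_4=4
n=6: 6·1 3·2 2·3 1·6  φ→[2+2+1+1]=6
[q^8] φ(8)=4,φ(4)=2,φ(2)=1,φ(1)=1 ⇒ 8
q^12  k|12↦φ(k): 1:1 2:1 3:2 4:2 6:2 12:4  a_12=12

4, 6, 8, 12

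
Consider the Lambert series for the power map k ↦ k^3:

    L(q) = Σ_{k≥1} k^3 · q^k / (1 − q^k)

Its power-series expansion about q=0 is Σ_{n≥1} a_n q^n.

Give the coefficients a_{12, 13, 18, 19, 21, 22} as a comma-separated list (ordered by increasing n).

d|12:{12,6,4,3,2,1}  Σf=1728+216+64+27+8+1=2044
q^13  k|13↦f(k): 13:2197 1:1  a_13=2198
n=18: 1·18 2·9 3·6 6·3 9·2 18·1  f→[1+8+27+216+729+5832]=6813
q^19  k|19↦f(k): 1:1 19:6859  a_19=6860
[q^21] f(1)=1,f(3)=27,f(7)=343,f(21)=9261 ⇒ 9632
n=22: 22·1 11·2 2·11 1·22  f→[10648+1331+8+1]=11988

2044, 2198, 6813, 6860, 9632, 11988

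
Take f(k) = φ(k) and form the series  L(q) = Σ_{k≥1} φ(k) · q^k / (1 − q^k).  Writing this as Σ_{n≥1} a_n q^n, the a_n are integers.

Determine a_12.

d|12:{1,2,3,4,6,12}  Σφ=1+1+2+2+2+4=12

a_12 = 12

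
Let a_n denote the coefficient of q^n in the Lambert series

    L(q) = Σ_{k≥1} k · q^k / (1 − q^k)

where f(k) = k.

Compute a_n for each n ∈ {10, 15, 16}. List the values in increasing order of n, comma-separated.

[q^10] f(1)=1,f(2)=2,f(5)=5,f(10)=10 ⇒ 18
[q^15] f(15)=15,f(5)=5,f(3)=3,f(1)=1 ⇒ 24
q^16  k|16↦f(k): 16:16 8:8 4:4 2:2 1:1  a_16=31

18, 24, 31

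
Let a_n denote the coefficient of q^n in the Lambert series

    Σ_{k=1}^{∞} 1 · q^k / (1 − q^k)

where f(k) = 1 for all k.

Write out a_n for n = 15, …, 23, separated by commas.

4, 5, 2, 6, 2, 6, 4, 4, 2

[q^15] f(1)=1,f(3)=1,f(5)=1,f(15)=1 ⇒ 4
n=16: 1·16 2·8 4·4 8·2 16·1  f→[1+1+1+1+1]=5
n=17: 1·17 17·1  f→[1+1]=2
n=18: 18·1 9·2 6·3 3·6 2·9 1·18  f→[1+1+1+1+1+1]=6
[q^19] f(1)=1,f(19)=1 ⇒ 2
d|20:{1,2,4,5,10,20}  Σf=1+1+1+1+1+1=6
d|21:{1,3,7,21}  Σf=1+1+1+1=4
d|22:{22,11,2,1}  Σf=1+1+1+1=4
n=23: 1·23 23·1  f→[1+1]=2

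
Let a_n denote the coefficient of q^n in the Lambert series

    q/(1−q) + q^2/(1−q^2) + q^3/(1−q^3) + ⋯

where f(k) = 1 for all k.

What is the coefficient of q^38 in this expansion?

[q^38] f(38)=1,f(19)=1,f(2)=1,f(1)=1 ⇒ 4

a_38 = 4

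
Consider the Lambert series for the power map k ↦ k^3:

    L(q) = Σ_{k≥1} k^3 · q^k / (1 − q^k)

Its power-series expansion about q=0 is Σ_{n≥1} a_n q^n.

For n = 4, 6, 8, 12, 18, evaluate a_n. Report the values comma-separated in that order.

73, 252, 585, 2044, 6813

d|4:{1,2,4}  Σf=1+8+64=73
d|6:{6,3,2,1}  Σf=216+27+8+1=252
[q^8] f(8)=512,f(4)=64,f(2)=8,f(1)=1 ⇒ 585
d|12:{12,6,4,3,2,1}  Σf=1728+216+64+27+8+1=2044
[q^18] f(18)=5832,f(9)=729,f(6)=216,f(3)=27,f(2)=8,f(1)=1 ⇒ 6813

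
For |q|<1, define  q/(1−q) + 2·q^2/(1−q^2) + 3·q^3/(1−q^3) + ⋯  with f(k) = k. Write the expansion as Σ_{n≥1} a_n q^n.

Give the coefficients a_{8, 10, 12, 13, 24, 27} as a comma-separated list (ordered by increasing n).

[q^8] f(1)=1,f(2)=2,f(4)=4,f(8)=8 ⇒ 15
d|10:{10,5,2,1}  Σf=10+5+2+1=18
[q^12] f(12)=12,f(6)=6,f(4)=4,f(3)=3,f(2)=2,f(1)=1 ⇒ 28
[q^13] f(1)=1,f(13)=13 ⇒ 14
[q^24] f(1)=1,f(2)=2,f(3)=3,f(4)=4,f(6)=6,f(8)=8,f(12)=12,f(24)=24 ⇒ 60
q^27  k|27↦f(k): 1:1 3:3 9:9 27:27  a_27=40

15, 18, 28, 14, 60, 40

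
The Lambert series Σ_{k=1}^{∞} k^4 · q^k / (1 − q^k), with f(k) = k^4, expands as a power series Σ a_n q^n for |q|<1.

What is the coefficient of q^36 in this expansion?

a_36 = 1813539

d|36:{1,2,3,4,6,9,12,18,36}  Σf=1+16+81+256+1296+6561+20736+104976+1679616=1813539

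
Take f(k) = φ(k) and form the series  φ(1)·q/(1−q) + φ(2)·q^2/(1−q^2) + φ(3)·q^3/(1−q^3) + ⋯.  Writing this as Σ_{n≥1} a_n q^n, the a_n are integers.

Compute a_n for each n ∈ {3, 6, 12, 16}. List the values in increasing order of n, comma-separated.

[q^3] φ(1)=1,φ(3)=2 ⇒ 3
[q^6] φ(1)=1,φ(2)=1,φ(3)=2,φ(6)=2 ⇒ 6
[q^12] φ(12)=4,φ(6)=2,φ(4)=2,φ(3)=2,φ(2)=1,φ(1)=1 ⇒ 12
q^16  k|16↦φ(k): 16:8 8:4 4:2 2:1 1:1  a_16=16

3, 6, 12, 16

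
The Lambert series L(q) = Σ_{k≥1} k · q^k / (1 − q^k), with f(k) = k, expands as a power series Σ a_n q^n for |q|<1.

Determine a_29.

q^29  k|29↦f(k): 29:29 1:1  a_29=30

a_29 = 30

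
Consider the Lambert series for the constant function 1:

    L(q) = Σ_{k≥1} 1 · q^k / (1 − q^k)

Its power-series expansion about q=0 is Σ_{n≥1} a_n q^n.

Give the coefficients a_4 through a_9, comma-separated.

3, 2, 4, 2, 4, 3

n=4: 1·4 2·2 4·1  f→[1+1+1]=3
[q^5] f(5)=1,f(1)=1 ⇒ 2
d|6:{1,2,3,6}  Σf=1+1+1+1=4
q^7  k|7↦f(k): 7:1 1:1  a_7=2
[q^8] f(1)=1,f(2)=1,f(4)=1,f(8)=1 ⇒ 4
q^9  k|9↦f(k): 1:1 3:1 9:1  a_9=3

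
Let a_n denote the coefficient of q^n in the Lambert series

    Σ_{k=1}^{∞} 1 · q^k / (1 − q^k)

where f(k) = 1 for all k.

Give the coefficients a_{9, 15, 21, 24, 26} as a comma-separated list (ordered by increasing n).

[q^9] f(9)=1,f(3)=1,f(1)=1 ⇒ 3
q^15  k|15↦f(k): 1:1 3:1 5:1 15:1  a_15=4
n=21: 1·21 3·7 7·3 21·1  f→[1+1+1+1]=4
[q^24] f(24)=1,f(12)=1,f(8)=1,f(6)=1,f(4)=1,f(3)=1,f(2)=1,f(1)=1 ⇒ 8
d|26:{26,13,2,1}  Σf=1+1+1+1=4

3, 4, 4, 8, 4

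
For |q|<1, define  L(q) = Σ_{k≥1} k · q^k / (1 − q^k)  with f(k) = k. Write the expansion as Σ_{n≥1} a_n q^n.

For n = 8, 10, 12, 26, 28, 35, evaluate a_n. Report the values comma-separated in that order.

15, 18, 28, 42, 56, 48

[q^8] f(1)=1,f(2)=2,f(4)=4,f(8)=8 ⇒ 15
[q^10] f(10)=10,f(5)=5,f(2)=2,f(1)=1 ⇒ 18
q^12  k|12↦f(k): 1:1 2:2 3:3 4:4 6:6 12:12  a_12=28
n=26: 26·1 13·2 2·13 1·26  f→[26+13+2+1]=42
q^28  k|28↦f(k): 28:28 14:14 7:7 4:4 2:2 1:1  a_28=56
q^35  k|35↦f(k): 1:1 5:5 7:7 35:35  a_35=48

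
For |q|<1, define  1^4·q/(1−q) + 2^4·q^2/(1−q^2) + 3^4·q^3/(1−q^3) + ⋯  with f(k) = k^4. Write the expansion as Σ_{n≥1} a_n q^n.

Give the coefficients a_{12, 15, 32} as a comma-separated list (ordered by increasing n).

22386, 51332, 1118481

[q^12] f(1)=1,f(2)=16,f(3)=81,f(4)=256,f(6)=1296,f(12)=20736 ⇒ 22386
d|15:{15,5,3,1}  Σf=50625+625+81+1=51332
[q^32] f(1)=1,f(2)=16,f(4)=256,f(8)=4096,f(16)=65536,f(32)=1048576 ⇒ 1118481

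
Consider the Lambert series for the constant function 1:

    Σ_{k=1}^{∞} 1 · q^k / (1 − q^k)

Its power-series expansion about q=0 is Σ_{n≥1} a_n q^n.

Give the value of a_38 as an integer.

a_38 = 4

d|38:{38,19,2,1}  Σf=1+1+1+1=4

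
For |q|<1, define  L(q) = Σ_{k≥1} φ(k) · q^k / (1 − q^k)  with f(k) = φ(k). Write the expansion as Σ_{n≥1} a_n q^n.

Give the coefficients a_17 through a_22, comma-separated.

n=17: 1·17 17·1  φ→[1+16]=17
[q^18] φ(1)=1,φ(2)=1,φ(3)=2,φ(6)=2,φ(9)=6,φ(18)=6 ⇒ 18
[q^19] φ(19)=18,φ(1)=1 ⇒ 19
d|20:{1,2,4,5,10,20}  Σφ=1+1+2+4+4+8=20
q^21  k|21↦φ(k): 1:1 3:2 7:6 21:12  a_21=21
d|22:{1,2,11,22}  Σφ=1+1+10+10=22

17, 18, 19, 20, 21, 22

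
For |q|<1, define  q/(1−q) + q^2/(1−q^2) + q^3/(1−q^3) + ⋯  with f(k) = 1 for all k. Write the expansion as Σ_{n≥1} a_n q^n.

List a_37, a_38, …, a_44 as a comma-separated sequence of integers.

n=37: 37·1 1·37  f→[1+1]=2
q^38  k|38↦f(k): 1:1 2:1 19:1 38:1  a_38=4
d|39:{1,3,13,39}  Σf=1+1+1+1=4
n=40: 40·1 20·2 10·4 8·5 5·8 4·10 2·20 1·40  f→[1+1+1+1+1+1+1+1]=8
[q^41] f(1)=1,f(41)=1 ⇒ 2
[q^42] f(1)=1,f(2)=1,f(3)=1,f(6)=1,f(7)=1,f(14)=1,f(21)=1,f(42)=1 ⇒ 8
d|43:{43,1}  Σf=1+1=2
[q^44] f(44)=1,f(22)=1,f(11)=1,f(4)=1,f(2)=1,f(1)=1 ⇒ 6

2, 4, 4, 8, 2, 8, 2, 6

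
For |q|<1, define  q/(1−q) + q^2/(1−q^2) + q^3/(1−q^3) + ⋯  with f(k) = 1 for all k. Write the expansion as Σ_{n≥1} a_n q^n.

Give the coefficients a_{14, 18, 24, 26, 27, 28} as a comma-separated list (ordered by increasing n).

n=14: 1·14 2·7 7·2 14·1  f→[1+1+1+1]=4
q^18  k|18↦f(k): 18:1 9:1 6:1 3:1 2:1 1:1  a_18=6
q^24  k|24↦f(k): 24:1 12:1 8:1 6:1 4:1 3:1 2:1 1:1  a_24=8
[q^26] f(26)=1,f(13)=1,f(2)=1,f(1)=1 ⇒ 4
d|27:{1,3,9,27}  Σf=1+1+1+1=4
[q^28] f(1)=1,f(2)=1,f(4)=1,f(7)=1,f(14)=1,f(28)=1 ⇒ 6

4, 6, 8, 4, 4, 6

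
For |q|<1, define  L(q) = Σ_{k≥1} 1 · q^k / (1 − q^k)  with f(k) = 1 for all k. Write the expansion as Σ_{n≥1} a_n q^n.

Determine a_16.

a_16 = 5

q^16  k|16↦f(k): 16:1 8:1 4:1 2:1 1:1  a_16=5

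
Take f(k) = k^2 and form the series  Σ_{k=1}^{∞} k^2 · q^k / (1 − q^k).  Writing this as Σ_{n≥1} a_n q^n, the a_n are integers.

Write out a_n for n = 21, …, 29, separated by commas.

500, 610, 530, 850, 651, 850, 820, 1050, 842

[q^21] f(21)=441,f(7)=49,f(3)=9,f(1)=1 ⇒ 500
[q^22] f(22)=484,f(11)=121,f(2)=4,f(1)=1 ⇒ 610
q^23  k|23↦f(k): 23:529 1:1  a_23=530
[q^24] f(1)=1,f(2)=4,f(3)=9,f(4)=16,f(6)=36,f(8)=64,f(12)=144,f(24)=576 ⇒ 850
[q^25] f(25)=625,f(5)=25,f(1)=1 ⇒ 651
d|26:{26,13,2,1}  Σf=676+169+4+1=850
q^27  k|27↦f(k): 1:1 3:9 9:81 27:729  a_27=820
[q^28] f(1)=1,f(2)=4,f(4)=16,f(7)=49,f(14)=196,f(28)=784 ⇒ 1050
[q^29] f(1)=1,f(29)=841 ⇒ 842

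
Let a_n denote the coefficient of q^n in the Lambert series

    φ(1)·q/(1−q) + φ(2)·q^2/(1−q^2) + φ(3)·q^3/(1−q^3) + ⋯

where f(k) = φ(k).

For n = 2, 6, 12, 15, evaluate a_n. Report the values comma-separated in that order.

q^2  k|2↦φ(k): 2:1 1:1  a_2=2
n=6: 6·1 3·2 2·3 1·6  φ→[2+2+1+1]=6
n=12: 1·12 2·6 3·4 4·3 6·2 12·1  φ→[1+1+2+2+2+4]=12
q^15  k|15↦φ(k): 1:1 3:2 5:4 15:8  a_15=15

2, 6, 12, 15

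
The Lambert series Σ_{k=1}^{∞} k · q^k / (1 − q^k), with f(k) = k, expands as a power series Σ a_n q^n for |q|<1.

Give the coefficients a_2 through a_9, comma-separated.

3, 4, 7, 6, 12, 8, 15, 13

q^2  k|2↦f(k): 1:1 2:2  a_2=3
q^3  k|3↦f(k): 3:3 1:1  a_3=4
q^4  k|4↦f(k): 4:4 2:2 1:1  a_4=7
d|5:{5,1}  Σf=5+1=6
q^6  k|6↦f(k): 1:1 2:2 3:3 6:6  a_6=12
q^7  k|7↦f(k): 7:7 1:1  a_7=8
d|8:{1,2,4,8}  Σf=1+2+4+8=15
q^9  k|9↦f(k): 1:1 3:3 9:9  a_9=13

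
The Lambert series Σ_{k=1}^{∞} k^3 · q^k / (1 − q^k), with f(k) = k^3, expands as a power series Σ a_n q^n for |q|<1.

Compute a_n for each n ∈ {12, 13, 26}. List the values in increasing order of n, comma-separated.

2044, 2198, 19782

n=12: 12·1 6·2 4·3 3·4 2·6 1·12  f→[1728+216+64+27+8+1]=2044
q^13  k|13↦f(k): 1:1 13:2197  a_13=2198
d|26:{26,13,2,1}  Σf=17576+2197+8+1=19782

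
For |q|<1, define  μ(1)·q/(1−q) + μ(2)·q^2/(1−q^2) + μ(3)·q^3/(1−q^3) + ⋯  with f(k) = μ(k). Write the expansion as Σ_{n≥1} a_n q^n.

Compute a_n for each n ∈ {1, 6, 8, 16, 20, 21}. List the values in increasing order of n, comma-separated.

d|1:{1}  Σμ=1=1
q^6  k|6↦μ(k): 1:1 2:-1 3:-1 6:1  a_6=0
d|8:{8,4,2,1}  Σμ=0+0+(-1)+1=0
d|16:{16,8,4,2,1}  Σμ=0+0+0+(-1)+1=0
d|20:{20,10,5,4,2,1}  Σμ=0+1+(-1)+0+(-1)+1=0
d|21:{1,3,7,21}  Σμ=1+(-1)+(-1)+1=0

1, 0, 0, 0, 0, 0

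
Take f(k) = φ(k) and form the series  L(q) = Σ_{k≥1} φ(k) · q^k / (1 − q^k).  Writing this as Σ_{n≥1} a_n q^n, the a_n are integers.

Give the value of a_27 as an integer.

n=27: 27·1 9·3 3·9 1·27  φ→[18+6+2+1]=27

a_27 = 27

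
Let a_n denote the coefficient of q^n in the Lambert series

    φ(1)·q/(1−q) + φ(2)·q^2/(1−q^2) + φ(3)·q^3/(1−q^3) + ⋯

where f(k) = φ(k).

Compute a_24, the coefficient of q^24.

[q^24] φ(1)=1,φ(2)=1,φ(3)=2,φ(4)=2,φ(6)=2,φ(8)=4,φ(12)=4,φ(24)=8 ⇒ 24

a_24 = 24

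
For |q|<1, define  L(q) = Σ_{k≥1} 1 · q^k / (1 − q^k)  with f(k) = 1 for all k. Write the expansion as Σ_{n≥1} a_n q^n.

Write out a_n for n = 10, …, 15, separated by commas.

[q^10] f(10)=1,f(5)=1,f(2)=1,f(1)=1 ⇒ 4
q^11  k|11↦f(k): 1:1 11:1  a_11=2
n=12: 1·12 2·6 3·4 4·3 6·2 12·1  f→[1+1+1+1+1+1]=6
q^13  k|13↦f(k): 13:1 1:1  a_13=2
[q^14] f(14)=1,f(7)=1,f(2)=1,f(1)=1 ⇒ 4
[q^15] f(1)=1,f(3)=1,f(5)=1,f(15)=1 ⇒ 4

4, 2, 6, 2, 4, 4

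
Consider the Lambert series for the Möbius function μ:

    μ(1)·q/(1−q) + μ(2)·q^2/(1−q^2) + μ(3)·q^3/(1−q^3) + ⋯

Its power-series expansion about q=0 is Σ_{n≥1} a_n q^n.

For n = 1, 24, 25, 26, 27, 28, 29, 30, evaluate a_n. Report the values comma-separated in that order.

d|1:{1}  Σμ=1=1
n=24: 24·1 12·2 8·3 6·4 4·6 3·8 2·12 1·24  μ→[0+0+0+1+0+(-1)+(-1)+1]=0
d|25:{25,5,1}  Σμ=0+(-1)+1=0
n=26: 26·1 13·2 2·13 1·26  μ→[1+(-1)+(-1)+1]=0
n=27: 1·27 3·9 9·3 27·1  μ→[1+(-1)+0+0]=0
d|28:{28,14,7,4,2,1}  Σμ=0+1+(-1)+0+(-1)+1=0
[q^29] μ(29)=-1,μ(1)=1 ⇒ 0
n=30: 1·30 2·15 3·10 5·6 6·5 10·3 15·2 30·1  μ→[1+(-1)+(-1)+(-1)+1+1+1+(-1)]=0

1, 0, 0, 0, 0, 0, 0, 0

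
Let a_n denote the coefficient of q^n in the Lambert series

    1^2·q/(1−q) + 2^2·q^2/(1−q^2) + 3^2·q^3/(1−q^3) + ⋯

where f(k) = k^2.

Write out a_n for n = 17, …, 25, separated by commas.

290, 455, 362, 546, 500, 610, 530, 850, 651

n=17: 17·1 1·17  f→[289+1]=290
n=18: 1·18 2·9 3·6 6·3 9·2 18·1  f→[1+4+9+36+81+324]=455
n=19: 19·1 1·19  f→[361+1]=362
q^20  k|20↦f(k): 1:1 2:4 4:16 5:25 10:100 20:400  a_20=546
n=21: 21·1 7·3 3·7 1·21  f→[441+49+9+1]=500
d|22:{1,2,11,22}  Σf=1+4+121+484=610
n=23: 1·23 23·1  f→[1+529]=530
q^24  k|24↦f(k): 1:1 2:4 3:9 4:16 6:36 8:64 12:144 24:576  a_24=850
q^25  k|25↦f(k): 1:1 5:25 25:625  a_25=651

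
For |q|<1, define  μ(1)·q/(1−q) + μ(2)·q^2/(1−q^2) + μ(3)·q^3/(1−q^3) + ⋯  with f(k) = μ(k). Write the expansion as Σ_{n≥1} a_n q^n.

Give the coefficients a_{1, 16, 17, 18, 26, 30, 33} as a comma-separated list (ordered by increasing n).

d|1:{1}  Σμ=1=1
q^16  k|16↦μ(k): 1:1 2:-1 4:0 8:0 16:0  a_16=0
d|17:{1,17}  Σμ=1+(-1)=0
d|18:{18,9,6,3,2,1}  Σμ=0+0+1+(-1)+(-1)+1=0
n=26: 26·1 13·2 2·13 1·26  μ→[1+(-1)+(-1)+1]=0
d|30:{1,2,3,5,6,10,15,30}  Σμ=1+(-1)+(-1)+(-1)+1+1+1+(-1)=0
q^33  k|33↦μ(k): 1:1 3:-1 11:-1 33:1  a_33=0

1, 0, 0, 0, 0, 0, 0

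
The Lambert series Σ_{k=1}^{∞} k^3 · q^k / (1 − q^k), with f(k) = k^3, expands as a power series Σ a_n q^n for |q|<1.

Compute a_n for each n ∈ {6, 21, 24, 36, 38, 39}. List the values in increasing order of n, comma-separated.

252, 9632, 16380, 55261, 61740, 61544

d|6:{6,3,2,1}  Σf=216+27+8+1=252
d|21:{21,7,3,1}  Σf=9261+343+27+1=9632
n=24: 24·1 12·2 8·3 6·4 4·6 3·8 2·12 1·24  f→[13824+1728+512+216+64+27+8+1]=16380
n=36: 1·36 2·18 3·12 4·9 6·6 9·4 12·3 18·2 36·1  f→[1+8+27+64+216+729+1728+5832+46656]=55261
n=38: 1·38 2·19 19·2 38·1  f→[1+8+6859+54872]=61740
[q^39] f(39)=59319,f(13)=2197,f(3)=27,f(1)=1 ⇒ 61544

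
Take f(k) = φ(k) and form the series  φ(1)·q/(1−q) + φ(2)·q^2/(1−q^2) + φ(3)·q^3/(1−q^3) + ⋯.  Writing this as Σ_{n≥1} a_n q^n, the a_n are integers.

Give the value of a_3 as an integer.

[q^3] φ(3)=2,φ(1)=1 ⇒ 3

a_3 = 3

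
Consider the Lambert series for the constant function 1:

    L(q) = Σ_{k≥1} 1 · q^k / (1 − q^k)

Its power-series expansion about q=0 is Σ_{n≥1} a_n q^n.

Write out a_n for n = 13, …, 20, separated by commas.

q^13  k|13↦f(k): 13:1 1:1  a_13=2
d|14:{14,7,2,1}  Σf=1+1+1+1=4
q^15  k|15↦f(k): 1:1 3:1 5:1 15:1  a_15=4
q^16  k|16↦f(k): 16:1 8:1 4:1 2:1 1:1  a_16=5
d|17:{1,17}  Σf=1+1=2
n=18: 1·18 2·9 3·6 6·3 9·2 18·1  f→[1+1+1+1+1+1]=6
q^19  k|19↦f(k): 1:1 19:1  a_19=2
n=20: 20·1 10·2 5·4 4·5 2·10 1·20  f→[1+1+1+1+1+1]=6

2, 4, 4, 5, 2, 6, 2, 6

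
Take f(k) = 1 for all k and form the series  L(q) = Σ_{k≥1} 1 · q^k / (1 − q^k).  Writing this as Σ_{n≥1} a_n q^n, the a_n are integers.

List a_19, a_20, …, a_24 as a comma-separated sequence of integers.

q^19  k|19↦f(k): 1:1 19:1  a_19=2
q^20  k|20↦f(k): 1:1 2:1 4:1 5:1 10:1 20:1  a_20=6
n=21: 1·21 3·7 7·3 21·1  f→[1+1+1+1]=4
[q^22] f(22)=1,f(11)=1,f(2)=1,f(1)=1 ⇒ 4
q^23  k|23↦f(k): 23:1 1:1  a_23=2
n=24: 1·24 2·12 3·8 4·6 6·4 8·3 12·2 24·1  f→[1+1+1+1+1+1+1+1]=8

2, 6, 4, 4, 2, 8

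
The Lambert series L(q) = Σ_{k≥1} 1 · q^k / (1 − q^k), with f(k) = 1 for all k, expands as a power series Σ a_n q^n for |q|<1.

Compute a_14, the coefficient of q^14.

a_14 = 4

d|14:{14,7,2,1}  Σf=1+1+1+1=4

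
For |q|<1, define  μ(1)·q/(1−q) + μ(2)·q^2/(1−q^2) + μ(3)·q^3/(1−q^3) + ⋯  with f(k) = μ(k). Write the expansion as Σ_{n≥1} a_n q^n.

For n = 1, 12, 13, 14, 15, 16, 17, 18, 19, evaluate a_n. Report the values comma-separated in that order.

1, 0, 0, 0, 0, 0, 0, 0, 0

q^1  k|1↦μ(k): 1:1  a_1=1
q^12  k|12↦μ(k): 1:1 2:-1 3:-1 4:0 6:1 12:0  a_12=0
[q^13] μ(1)=1,μ(13)=-1 ⇒ 0
[q^14] μ(14)=1,μ(7)=-1,μ(2)=-1,μ(1)=1 ⇒ 0
d|15:{1,3,5,15}  Σμ=1+(-1)+(-1)+1=0
[q^16] μ(16)=0,μ(8)=0,μ(4)=0,μ(2)=-1,μ(1)=1 ⇒ 0
d|17:{1,17}  Σμ=1+(-1)=0
d|18:{1,2,3,6,9,18}  Σμ=1+(-1)+(-1)+1+0+0=0
d|19:{19,1}  Σμ=(-1)+1=0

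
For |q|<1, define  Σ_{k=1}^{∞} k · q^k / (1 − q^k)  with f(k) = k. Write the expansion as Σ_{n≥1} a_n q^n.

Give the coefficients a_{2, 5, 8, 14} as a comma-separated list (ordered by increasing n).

3, 6, 15, 24

q^2  k|2↦f(k): 1:1 2:2  a_2=3
d|5:{5,1}  Σf=5+1=6
n=8: 8·1 4·2 2·4 1·8  f→[8+4+2+1]=15
[q^14] f(1)=1,f(2)=2,f(7)=7,f(14)=14 ⇒ 24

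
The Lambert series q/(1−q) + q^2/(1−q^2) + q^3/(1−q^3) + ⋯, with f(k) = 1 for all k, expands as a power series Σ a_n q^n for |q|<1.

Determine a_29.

a_29 = 2

n=29: 1·29 29·1  f→[1+1]=2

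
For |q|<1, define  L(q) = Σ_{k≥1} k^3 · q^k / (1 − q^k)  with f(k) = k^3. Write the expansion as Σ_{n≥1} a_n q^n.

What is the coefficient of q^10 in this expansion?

a_10 = 1134

q^10  k|10↦f(k): 1:1 2:8 5:125 10:1000  a_10=1134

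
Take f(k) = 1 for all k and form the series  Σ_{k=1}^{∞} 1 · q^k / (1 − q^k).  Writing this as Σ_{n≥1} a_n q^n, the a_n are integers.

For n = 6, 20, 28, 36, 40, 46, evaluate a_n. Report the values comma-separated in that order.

4, 6, 6, 9, 8, 4

[q^6] f(6)=1,f(3)=1,f(2)=1,f(1)=1 ⇒ 4
q^20  k|20↦f(k): 20:1 10:1 5:1 4:1 2:1 1:1  a_20=6
n=28: 28·1 14·2 7·4 4·7 2·14 1·28  f→[1+1+1+1+1+1]=6
n=36: 36·1 18·2 12·3 9·4 6·6 4·9 3·12 2·18 1·36  f→[1+1+1+1+1+1+1+1+1]=9
[q^40] f(1)=1,f(2)=1,f(4)=1,f(5)=1,f(8)=1,f(10)=1,f(20)=1,f(40)=1 ⇒ 8
n=46: 1·46 2·23 23·2 46·1  f→[1+1+1+1]=4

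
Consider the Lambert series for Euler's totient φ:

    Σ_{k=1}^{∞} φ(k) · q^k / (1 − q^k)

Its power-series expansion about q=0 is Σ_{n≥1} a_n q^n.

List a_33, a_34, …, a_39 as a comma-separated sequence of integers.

d|33:{1,3,11,33}  Σφ=1+2+10+20=33
q^34  k|34↦φ(k): 34:16 17:16 2:1 1:1  a_34=34
[q^35] φ(1)=1,φ(5)=4,φ(7)=6,φ(35)=24 ⇒ 35
[q^36] φ(1)=1,φ(2)=1,φ(3)=2,φ(4)=2,φ(6)=2,φ(9)=6,φ(12)=4,φ(18)=6,φ(36)=12 ⇒ 36
q^37  k|37↦φ(k): 1:1 37:36  a_37=37
d|38:{38,19,2,1}  Σφ=18+18+1+1=38
d|39:{39,13,3,1}  Σφ=24+12+2+1=39

33, 34, 35, 36, 37, 38, 39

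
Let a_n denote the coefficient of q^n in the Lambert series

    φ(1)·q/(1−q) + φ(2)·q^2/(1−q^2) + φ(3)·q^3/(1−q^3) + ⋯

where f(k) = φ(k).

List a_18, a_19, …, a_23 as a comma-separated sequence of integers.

d|18:{18,9,6,3,2,1}  Σφ=6+6+2+2+1+1=18
[q^19] φ(1)=1,φ(19)=18 ⇒ 19
[q^20] φ(1)=1,φ(2)=1,φ(4)=2,φ(5)=4,φ(10)=4,φ(20)=8 ⇒ 20
n=21: 1·21 3·7 7·3 21·1  φ→[1+2+6+12]=21
n=22: 1·22 2·11 11·2 22·1  φ→[1+1+10+10]=22
n=23: 23·1 1·23  φ→[22+1]=23

18, 19, 20, 21, 22, 23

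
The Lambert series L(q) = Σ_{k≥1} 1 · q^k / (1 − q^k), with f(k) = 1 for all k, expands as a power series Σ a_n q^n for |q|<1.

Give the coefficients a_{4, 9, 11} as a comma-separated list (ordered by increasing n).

3, 3, 2

d|4:{1,2,4}  Σf=1+1+1=3
d|9:{1,3,9}  Σf=1+1+1=3
[q^11] f(11)=1,f(1)=1 ⇒ 2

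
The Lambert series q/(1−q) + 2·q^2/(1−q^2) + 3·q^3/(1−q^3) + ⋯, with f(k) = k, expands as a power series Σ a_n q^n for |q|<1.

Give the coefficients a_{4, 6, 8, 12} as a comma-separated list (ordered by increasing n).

7, 12, 15, 28

n=4: 4·1 2·2 1·4  f→[4+2+1]=7
[q^6] f(6)=6,f(3)=3,f(2)=2,f(1)=1 ⇒ 12
n=8: 8·1 4·2 2·4 1·8  f→[8+4+2+1]=15
[q^12] f(1)=1,f(2)=2,f(3)=3,f(4)=4,f(6)=6,f(12)=12 ⇒ 28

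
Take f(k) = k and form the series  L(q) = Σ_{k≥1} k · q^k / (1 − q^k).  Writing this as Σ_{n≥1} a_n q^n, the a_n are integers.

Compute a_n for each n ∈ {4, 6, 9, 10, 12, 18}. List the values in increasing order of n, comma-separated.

7, 12, 13, 18, 28, 39

q^4  k|4↦f(k): 1:1 2:2 4:4  a_4=7
n=6: 6·1 3·2 2·3 1·6  f→[6+3+2+1]=12
n=9: 9·1 3·3 1·9  f→[9+3+1]=13
[q^10] f(10)=10,f(5)=5,f(2)=2,f(1)=1 ⇒ 18
n=12: 1·12 2·6 3·4 4·3 6·2 12·1  f→[1+2+3+4+6+12]=28
q^18  k|18↦f(k): 1:1 2:2 3:3 6:6 9:9 18:18  a_18=39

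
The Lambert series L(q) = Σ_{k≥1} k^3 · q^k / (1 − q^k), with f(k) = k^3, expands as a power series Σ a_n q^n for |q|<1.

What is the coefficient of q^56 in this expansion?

q^56  k|56↦f(k): 1:1 2:8 4:64 7:343 8:512 14:2744 28:21952 56:175616  a_56=201240

a_56 = 201240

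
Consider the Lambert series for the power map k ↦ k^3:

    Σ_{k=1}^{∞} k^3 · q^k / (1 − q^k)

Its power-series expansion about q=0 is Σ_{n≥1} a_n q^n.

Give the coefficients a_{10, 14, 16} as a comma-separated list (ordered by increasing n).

n=10: 1·10 2·5 5·2 10·1  f→[1+8+125+1000]=1134
[q^14] f(14)=2744,f(7)=343,f(2)=8,f(1)=1 ⇒ 3096
n=16: 1·16 2·8 4·4 8·2 16·1  f→[1+8+64+512+4096]=4681

1134, 3096, 4681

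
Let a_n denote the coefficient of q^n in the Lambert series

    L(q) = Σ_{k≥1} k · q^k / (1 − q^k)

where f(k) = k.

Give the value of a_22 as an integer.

a_22 = 36

n=22: 1·22 2·11 11·2 22·1  f→[1+2+11+22]=36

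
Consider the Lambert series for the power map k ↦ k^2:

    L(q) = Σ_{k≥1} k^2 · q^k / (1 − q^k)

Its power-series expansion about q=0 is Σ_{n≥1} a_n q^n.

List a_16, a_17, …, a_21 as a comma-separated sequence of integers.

n=16: 16·1 8·2 4·4 2·8 1·16  f→[256+64+16+4+1]=341
[q^17] f(17)=289,f(1)=1 ⇒ 290
d|18:{1,2,3,6,9,18}  Σf=1+4+9+36+81+324=455
n=19: 1·19 19·1  f→[1+361]=362
[q^20] f(20)=400,f(10)=100,f(5)=25,f(4)=16,f(2)=4,f(1)=1 ⇒ 546
n=21: 1·21 3·7 7·3 21·1  f→[1+9+49+441]=500

341, 290, 455, 362, 546, 500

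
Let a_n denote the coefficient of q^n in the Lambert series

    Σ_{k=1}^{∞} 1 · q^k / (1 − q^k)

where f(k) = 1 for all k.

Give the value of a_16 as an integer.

q^16  k|16↦f(k): 1:1 2:1 4:1 8:1 16:1  a_16=5

a_16 = 5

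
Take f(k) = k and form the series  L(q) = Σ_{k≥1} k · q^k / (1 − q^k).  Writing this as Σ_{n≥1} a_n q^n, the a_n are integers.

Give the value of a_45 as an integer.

a_45 = 78

[q^45] f(1)=1,f(3)=3,f(5)=5,f(9)=9,f(15)=15,f(45)=45 ⇒ 78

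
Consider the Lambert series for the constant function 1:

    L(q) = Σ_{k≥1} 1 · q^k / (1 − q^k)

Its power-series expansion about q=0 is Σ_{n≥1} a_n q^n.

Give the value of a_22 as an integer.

n=22: 1·22 2·11 11·2 22·1  f→[1+1+1+1]=4

a_22 = 4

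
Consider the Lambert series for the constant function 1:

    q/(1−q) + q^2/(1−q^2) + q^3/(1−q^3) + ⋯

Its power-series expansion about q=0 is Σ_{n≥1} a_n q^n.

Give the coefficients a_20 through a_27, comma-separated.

6, 4, 4, 2, 8, 3, 4, 4

[q^20] f(1)=1,f(2)=1,f(4)=1,f(5)=1,f(10)=1,f(20)=1 ⇒ 6
n=21: 21·1 7·3 3·7 1·21  f→[1+1+1+1]=4
n=22: 22·1 11·2 2·11 1·22  f→[1+1+1+1]=4
d|23:{23,1}  Σf=1+1=2
n=24: 1·24 2·12 3·8 4·6 6·4 8·3 12·2 24·1  f→[1+1+1+1+1+1+1+1]=8
[q^25] f(25)=1,f(5)=1,f(1)=1 ⇒ 3
[q^26] f(1)=1,f(2)=1,f(13)=1,f(26)=1 ⇒ 4
q^27  k|27↦f(k): 27:1 9:1 3:1 1:1  a_27=4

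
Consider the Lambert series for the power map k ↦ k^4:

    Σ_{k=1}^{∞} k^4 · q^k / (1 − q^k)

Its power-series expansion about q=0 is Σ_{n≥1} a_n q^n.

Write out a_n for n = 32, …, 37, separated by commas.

1118481, 1200644, 1419874, 1503652, 1813539, 1874162

q^32  k|32↦f(k): 32:1048576 16:65536 8:4096 4:256 2:16 1:1  a_32=1118481
[q^33] f(1)=1,f(3)=81,f(11)=14641,f(33)=1185921 ⇒ 1200644
n=34: 34·1 17·2 2·17 1·34  f→[1336336+83521+16+1]=1419874
[q^35] f(35)=1500625,f(7)=2401,f(5)=625,f(1)=1 ⇒ 1503652
d|36:{1,2,3,4,6,9,12,18,36}  Σf=1+16+81+256+1296+6561+20736+104976+1679616=1813539
[q^37] f(1)=1,f(37)=1874161 ⇒ 1874162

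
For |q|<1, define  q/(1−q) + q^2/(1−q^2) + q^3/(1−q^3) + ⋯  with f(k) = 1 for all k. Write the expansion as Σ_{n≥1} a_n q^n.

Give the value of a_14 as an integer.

[q^14] f(14)=1,f(7)=1,f(2)=1,f(1)=1 ⇒ 4

a_14 = 4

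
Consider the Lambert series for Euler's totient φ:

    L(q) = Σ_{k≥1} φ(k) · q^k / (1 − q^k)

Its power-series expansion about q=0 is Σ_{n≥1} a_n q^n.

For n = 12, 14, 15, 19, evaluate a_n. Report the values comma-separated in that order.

d|12:{1,2,3,4,6,12}  Σφ=1+1+2+2+2+4=12
d|14:{14,7,2,1}  Σφ=6+6+1+1=14
d|15:{1,3,5,15}  Σφ=1+2+4+8=15
d|19:{19,1}  Σφ=18+1=19

12, 14, 15, 19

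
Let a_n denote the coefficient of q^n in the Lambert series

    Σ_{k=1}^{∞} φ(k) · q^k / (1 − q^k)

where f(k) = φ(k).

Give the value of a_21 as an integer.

d|21:{21,7,3,1}  Σφ=12+6+2+1=21

a_21 = 21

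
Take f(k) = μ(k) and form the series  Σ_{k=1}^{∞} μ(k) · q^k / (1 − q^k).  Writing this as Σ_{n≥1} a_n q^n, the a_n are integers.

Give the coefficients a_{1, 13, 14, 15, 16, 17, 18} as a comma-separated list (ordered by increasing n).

1, 0, 0, 0, 0, 0, 0

[q^1] μ(1)=1 ⇒ 1
q^13  k|13↦μ(k): 1:1 13:-1  a_13=0
n=14: 1·14 2·7 7·2 14·1  μ→[1+(-1)+(-1)+1]=0
n=15: 1·15 3·5 5·3 15·1  μ→[1+(-1)+(-1)+1]=0
q^16  k|16↦μ(k): 16:0 8:0 4:0 2:-1 1:1  a_16=0
q^17  k|17↦μ(k): 1:1 17:-1  a_17=0
[q^18] μ(1)=1,μ(2)=-1,μ(3)=-1,μ(6)=1,μ(9)=0,μ(18)=0 ⇒ 0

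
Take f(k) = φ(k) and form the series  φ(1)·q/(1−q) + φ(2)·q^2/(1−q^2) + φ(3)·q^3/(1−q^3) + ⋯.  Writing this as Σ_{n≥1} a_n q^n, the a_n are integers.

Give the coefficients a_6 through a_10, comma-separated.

[q^6] φ(1)=1,φ(2)=1,φ(3)=2,φ(6)=2 ⇒ 6
d|7:{1,7}  Σφ=1+6=7
q^8  k|8↦φ(k): 1:1 2:1 4:2 8:4  a_8=8
n=9: 9·1 3·3 1·9  φ→[6+2+1]=9
[q^10] φ(10)=4,φ(5)=4,φ(2)=1,φ(1)=1 ⇒ 10

6, 7, 8, 9, 10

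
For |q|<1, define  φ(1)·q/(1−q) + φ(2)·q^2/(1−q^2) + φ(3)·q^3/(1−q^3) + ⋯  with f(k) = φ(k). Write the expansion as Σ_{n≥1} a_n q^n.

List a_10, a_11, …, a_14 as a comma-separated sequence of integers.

n=10: 10·1 5·2 2·5 1·10  φ→[4+4+1+1]=10
n=11: 1·11 11·1  φ→[1+10]=11
[q^12] φ(12)=4,φ(6)=2,φ(4)=2,φ(3)=2,φ(2)=1,φ(1)=1 ⇒ 12
[q^13] φ(13)=12,φ(1)=1 ⇒ 13
[q^14] φ(1)=1,φ(2)=1,φ(7)=6,φ(14)=6 ⇒ 14

10, 11, 12, 13, 14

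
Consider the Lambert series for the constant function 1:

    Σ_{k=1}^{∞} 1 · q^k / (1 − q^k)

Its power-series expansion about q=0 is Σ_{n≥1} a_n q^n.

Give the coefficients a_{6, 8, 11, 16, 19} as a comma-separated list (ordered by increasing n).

4, 4, 2, 5, 2

[q^6] f(6)=1,f(3)=1,f(2)=1,f(1)=1 ⇒ 4
[q^8] f(1)=1,f(2)=1,f(4)=1,f(8)=1 ⇒ 4
q^11  k|11↦f(k): 11:1 1:1  a_11=2
d|16:{1,2,4,8,16}  Σf=1+1+1+1+1=5
n=19: 19·1 1·19  f→[1+1]=2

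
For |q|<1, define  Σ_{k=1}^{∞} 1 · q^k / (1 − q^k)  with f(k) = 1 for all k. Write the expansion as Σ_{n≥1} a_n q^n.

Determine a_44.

q^44  k|44↦f(k): 44:1 22:1 11:1 4:1 2:1 1:1  a_44=6

a_44 = 6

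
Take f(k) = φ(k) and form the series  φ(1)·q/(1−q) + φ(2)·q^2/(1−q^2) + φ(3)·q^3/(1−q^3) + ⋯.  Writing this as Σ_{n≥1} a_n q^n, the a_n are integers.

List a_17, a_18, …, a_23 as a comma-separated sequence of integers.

n=17: 17·1 1·17  φ→[16+1]=17
[q^18] φ(18)=6,φ(9)=6,φ(6)=2,φ(3)=2,φ(2)=1,φ(1)=1 ⇒ 18
q^19  k|19↦φ(k): 19:18 1:1  a_19=19
d|20:{20,10,5,4,2,1}  Σφ=8+4+4+2+1+1=20
d|21:{1,3,7,21}  Σφ=1+2+6+12=21
n=22: 22·1 11·2 2·11 1·22  φ→[10+10+1+1]=22
n=23: 23·1 1·23  φ→[22+1]=23

17, 18, 19, 20, 21, 22, 23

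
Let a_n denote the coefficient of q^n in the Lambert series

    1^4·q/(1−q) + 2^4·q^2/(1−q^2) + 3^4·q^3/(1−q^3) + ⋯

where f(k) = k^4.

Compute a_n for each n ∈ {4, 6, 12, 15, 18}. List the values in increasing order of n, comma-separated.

q^4  k|4↦f(k): 1:1 2:16 4:256  a_4=273
d|6:{6,3,2,1}  Σf=1296+81+16+1=1394
d|12:{1,2,3,4,6,12}  Σf=1+16+81+256+1296+20736=22386
d|15:{15,5,3,1}  Σf=50625+625+81+1=51332
d|18:{1,2,3,6,9,18}  Σf=1+16+81+1296+6561+104976=112931

273, 1394, 22386, 51332, 112931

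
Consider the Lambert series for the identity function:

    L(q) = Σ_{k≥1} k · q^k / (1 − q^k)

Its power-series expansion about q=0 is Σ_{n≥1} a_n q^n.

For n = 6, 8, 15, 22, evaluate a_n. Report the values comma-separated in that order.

q^6  k|6↦f(k): 6:6 3:3 2:2 1:1  a_6=12
[q^8] f(8)=8,f(4)=4,f(2)=2,f(1)=1 ⇒ 15
q^15  k|15↦f(k): 15:15 5:5 3:3 1:1  a_15=24
d|22:{22,11,2,1}  Σf=22+11+2+1=36

12, 15, 24, 36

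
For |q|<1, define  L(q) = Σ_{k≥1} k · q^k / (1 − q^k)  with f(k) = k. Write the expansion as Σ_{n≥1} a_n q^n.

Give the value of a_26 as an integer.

q^26  k|26↦f(k): 1:1 2:2 13:13 26:26  a_26=42

a_26 = 42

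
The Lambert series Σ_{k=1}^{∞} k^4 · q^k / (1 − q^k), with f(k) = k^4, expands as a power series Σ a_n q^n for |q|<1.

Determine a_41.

d|41:{41,1}  Σf=2825761+1=2825762

a_41 = 2825762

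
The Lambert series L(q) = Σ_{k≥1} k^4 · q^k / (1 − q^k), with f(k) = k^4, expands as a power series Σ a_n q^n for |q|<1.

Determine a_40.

d|40:{40,20,10,8,5,4,2,1}  Σf=2560000+160000+10000+4096+625+256+16+1=2734994

a_40 = 2734994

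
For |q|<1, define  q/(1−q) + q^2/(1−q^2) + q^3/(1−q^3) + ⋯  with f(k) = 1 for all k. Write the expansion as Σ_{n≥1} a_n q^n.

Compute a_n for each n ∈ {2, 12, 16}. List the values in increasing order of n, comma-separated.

2, 6, 5

q^2  k|2↦f(k): 1:1 2:1  a_2=2
q^12  k|12↦f(k): 1:1 2:1 3:1 4:1 6:1 12:1  a_12=6
[q^16] f(1)=1,f(2)=1,f(4)=1,f(8)=1,f(16)=1 ⇒ 5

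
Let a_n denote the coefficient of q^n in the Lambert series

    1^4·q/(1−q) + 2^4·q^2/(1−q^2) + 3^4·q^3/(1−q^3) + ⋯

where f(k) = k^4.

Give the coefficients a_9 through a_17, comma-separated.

6643, 10642, 14642, 22386, 28562, 40834, 51332, 69905, 83522

[q^9] f(9)=6561,f(3)=81,f(1)=1 ⇒ 6643
q^10  k|10↦f(k): 10:10000 5:625 2:16 1:1  a_10=10642
d|11:{11,1}  Σf=14641+1=14642
[q^12] f(12)=20736,f(6)=1296,f(4)=256,f(3)=81,f(2)=16,f(1)=1 ⇒ 22386
[q^13] f(1)=1,f(13)=28561 ⇒ 28562
n=14: 1·14 2·7 7·2 14·1  f→[1+16+2401+38416]=40834
d|15:{15,5,3,1}  Σf=50625+625+81+1=51332
n=16: 1·16 2·8 4·4 8·2 16·1  f→[1+16+256+4096+65536]=69905
d|17:{17,1}  Σf=83521+1=83522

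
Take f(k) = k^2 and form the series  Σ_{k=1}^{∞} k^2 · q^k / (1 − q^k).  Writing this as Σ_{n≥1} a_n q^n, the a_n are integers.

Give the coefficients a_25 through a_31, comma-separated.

651, 850, 820, 1050, 842, 1300, 962

n=25: 25·1 5·5 1·25  f→[625+25+1]=651
[q^26] f(1)=1,f(2)=4,f(13)=169,f(26)=676 ⇒ 850
[q^27] f(27)=729,f(9)=81,f(3)=9,f(1)=1 ⇒ 820
n=28: 28·1 14·2 7·4 4·7 2·14 1·28  f→[784+196+49+16+4+1]=1050
q^29  k|29↦f(k): 29:841 1:1  a_29=842
q^30  k|30↦f(k): 1:1 2:4 3:9 5:25 6:36 10:100 15:225 30:900  a_30=1300
[q^31] f(1)=1,f(31)=961 ⇒ 962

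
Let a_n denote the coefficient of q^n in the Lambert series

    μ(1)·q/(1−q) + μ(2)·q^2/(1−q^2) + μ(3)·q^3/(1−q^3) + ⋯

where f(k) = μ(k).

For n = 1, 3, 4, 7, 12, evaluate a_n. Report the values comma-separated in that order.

[q^1] μ(1)=1 ⇒ 1
[q^3] μ(1)=1,μ(3)=-1 ⇒ 0
[q^4] μ(4)=0,μ(2)=-1,μ(1)=1 ⇒ 0
d|7:{7,1}  Σμ=(-1)+1=0
n=12: 12·1 6·2 4·3 3·4 2·6 1·12  μ→[0+1+0+(-1)+(-1)+1]=0

1, 0, 0, 0, 0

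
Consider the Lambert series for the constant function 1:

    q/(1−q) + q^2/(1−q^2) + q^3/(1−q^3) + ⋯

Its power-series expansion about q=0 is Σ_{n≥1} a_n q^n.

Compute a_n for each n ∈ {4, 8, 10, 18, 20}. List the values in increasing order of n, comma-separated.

3, 4, 4, 6, 6

n=4: 4·1 2·2 1·4  f→[1+1+1]=3
q^8  k|8↦f(k): 1:1 2:1 4:1 8:1  a_8=4
q^10  k|10↦f(k): 1:1 2:1 5:1 10:1  a_10=4
d|18:{18,9,6,3,2,1}  Σf=1+1+1+1+1+1=6
q^20  k|20↦f(k): 20:1 10:1 5:1 4:1 2:1 1:1  a_20=6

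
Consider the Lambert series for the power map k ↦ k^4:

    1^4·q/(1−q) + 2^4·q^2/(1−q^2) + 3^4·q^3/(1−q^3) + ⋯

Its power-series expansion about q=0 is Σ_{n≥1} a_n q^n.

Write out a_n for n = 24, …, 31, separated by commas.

q^24  k|24↦f(k): 24:331776 12:20736 8:4096 6:1296 4:256 3:81 2:16 1:1  a_24=358258
[q^25] f(25)=390625,f(5)=625,f(1)=1 ⇒ 391251
q^26  k|26↦f(k): 26:456976 13:28561 2:16 1:1  a_26=485554
[q^27] f(1)=1,f(3)=81,f(9)=6561,f(27)=531441 ⇒ 538084
d|28:{28,14,7,4,2,1}  Σf=614656+38416+2401+256+16+1=655746
n=29: 1·29 29·1  f→[1+707281]=707282
[q^30] f(1)=1,f(2)=16,f(3)=81,f(5)=625,f(6)=1296,f(10)=10000,f(15)=50625,f(30)=810000 ⇒ 872644
d|31:{31,1}  Σf=923521+1=923522

358258, 391251, 485554, 538084, 655746, 707282, 872644, 923522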